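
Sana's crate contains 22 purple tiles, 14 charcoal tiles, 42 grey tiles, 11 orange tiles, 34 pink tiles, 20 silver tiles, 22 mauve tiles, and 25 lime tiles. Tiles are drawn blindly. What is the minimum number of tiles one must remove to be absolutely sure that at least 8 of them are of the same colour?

57

Put each drawn tile into a box by colour. The largest draw with every box below 8 takes min(count, 7) from each colour.
Σ min(cᵢ, 7) = 7 + 7 + 7 + 7 + 7 + 7 + 7 + 7 = 56.
Draw number 56 + 1 = 57 must push one box to 8.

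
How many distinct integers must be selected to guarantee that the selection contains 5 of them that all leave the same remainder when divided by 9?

37

The 9 residue classes mod 9 are the pigeonholes.
With 36 integers one could put 4 in each residue class and have no class reach 5.
The 37th integer pushes some class to 5, so 9·4 + 1 = 37.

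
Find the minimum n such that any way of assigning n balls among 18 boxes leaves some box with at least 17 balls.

289

With 288 balls one could put exactly 16 in each of the 18 boxes, and no box would reach 17.
Pigeonhole: one more ball must land in a box that already has 16, giving it 17.
So 18 × 16 + 1 = 289 balls are required.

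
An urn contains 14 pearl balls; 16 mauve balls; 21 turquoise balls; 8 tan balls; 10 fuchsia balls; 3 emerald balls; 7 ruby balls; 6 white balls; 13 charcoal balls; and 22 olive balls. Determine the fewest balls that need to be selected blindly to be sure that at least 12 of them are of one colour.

An adversary could hand out at most 11 balls per colour (5 colours run out sooner): 11 + 11 + 11 + 8 + 10 + 3 + 7 + 6 + 11 + 11 = 89 balls and still no colour has 12.
One more ball lands in a colour already at 11, so 90 draws are enough and 89 are not.

90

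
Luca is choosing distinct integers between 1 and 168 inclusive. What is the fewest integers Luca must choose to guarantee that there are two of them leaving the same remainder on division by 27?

28

The 27 residue classes mod 27 are the pigeonholes.
With 27 integers one could put 1 in each residue class and have no class reach 2.
The 28th integer pushes some class to 2, so 27·1 + 1 = 28.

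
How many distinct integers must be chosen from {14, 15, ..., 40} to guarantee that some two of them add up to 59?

A set avoiding the sum 59 can contain at most one of each pair {x, 59−x}, plus the 5 elements whose complement lies outside the range.
The integers 14, …, 29 (16 of them) are such a set: any two sum to at least 14+15 = 29 and at most 28+29 = 57 < 59.
Pigeonhole: any 17th integer completes one of the 11 pairs, so 17 choices force a sum of 59.

17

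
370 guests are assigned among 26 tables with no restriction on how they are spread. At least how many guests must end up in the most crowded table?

15

By the pigeonhole principle, the 26 tables are the holes and the 370 guests are the pigeons.
If every table held at most 14 guests, the total would be at most 26 × 14 = 364, which is less than 370.
So some table holds at least ⌈370/26⌉ = 15 guests.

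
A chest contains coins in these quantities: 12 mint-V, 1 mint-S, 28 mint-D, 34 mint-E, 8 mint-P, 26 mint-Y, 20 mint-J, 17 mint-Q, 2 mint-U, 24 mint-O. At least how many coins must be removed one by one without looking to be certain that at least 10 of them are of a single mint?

75

By pigeonhole, put each drawn coin into a box by mint. The largest draw with every box below 10 takes min(count, 9) from each mint; mints with fewer than 9 contribute all they have.
Σ min(cᵢ, 9) = 9 + 1 + 9 + 9 + 8 + 9 + 9 + 9 + 2 + 9 = 74.
Draw number 74 + 1 = 75 must push one box to 10.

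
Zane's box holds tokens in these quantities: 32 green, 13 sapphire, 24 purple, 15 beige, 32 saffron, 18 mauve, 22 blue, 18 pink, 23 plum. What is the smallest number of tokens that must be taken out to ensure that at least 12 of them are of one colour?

100

An adversary could hand out at most 11 tokens per colour: 11 + 11 + 11 + 11 + 11 + 11 + 11 + 11 + 11 = 99 tokens and still no colour has 12.
Pigeonhole: one more token lands in a colour already at 11, so 100 draws are enough and 99 are not.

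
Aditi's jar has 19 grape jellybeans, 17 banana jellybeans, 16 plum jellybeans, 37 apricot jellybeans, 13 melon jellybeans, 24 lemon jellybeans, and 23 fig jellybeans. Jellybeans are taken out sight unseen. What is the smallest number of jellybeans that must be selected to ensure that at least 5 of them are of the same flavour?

By the pigeonhole principle, put each drawn jellybean into a box by flavour. The largest draw with every box below 5 takes min(count, 4) from each flavour.
Σ min(cᵢ, 4) = 4 + 4 + 4 + 4 + 4 + 4 + 4 = 28.
Draw number 28 + 1 = 29 must push one box to 5.

29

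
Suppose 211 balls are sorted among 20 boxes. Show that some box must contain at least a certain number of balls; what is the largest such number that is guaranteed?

The 20 boxes are the holes and the 211 balls are the pigeons.
If every box held at most 10 balls, the total would be at most 20 × 10 = 200, which is less than 211.
So some box holds at least ⌈211/20⌉ = 11 balls.

11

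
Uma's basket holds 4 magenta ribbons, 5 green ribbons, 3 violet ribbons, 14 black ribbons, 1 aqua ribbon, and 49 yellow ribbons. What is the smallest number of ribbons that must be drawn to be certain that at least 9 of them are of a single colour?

The 6 colours are the holes; the ribbons drawn are the pigeons.
To avoid 9 of any one colour, the worst case takes at most 8 of each colour, or every ribbon of a colour that has fewer than 8.
That gives 4 + 5 + 3 + 8 + 1 + 8 = 29 ribbons with no colour reaching 9.
The next ribbon forces some colour to 9, so 29 + 1 = 30.

30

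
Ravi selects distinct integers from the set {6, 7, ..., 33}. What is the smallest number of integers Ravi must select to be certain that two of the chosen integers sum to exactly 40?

16

Two chosen integers sum to 40 exactly when both halves of some pair {x, 40−x} with 7 ≤ x ≤ 40−x ≤ 33 are chosen — 13 such pairs.
The remaining 2 elements (those with no distinct partner in range) can never complete a 40-sum, so the worst case takes all of them and one from each pair: 2 + 13 = 15.
By the pigeonhole principle, the 16th integer has to be the second member of some pair, so 15 + 1 = 16.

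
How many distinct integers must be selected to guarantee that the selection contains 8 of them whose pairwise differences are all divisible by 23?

Integers whose pairwise differences are multiples of 23 are exactly those sharing a remainder mod 23. By pigeonhole, the 23 residue classes mod 23 are the pigeonholes.
With 161 integers one could put 7 in each residue class and have no class reach 8.
The 162nd integer pushes some class to 8, so 23·7 + 1 = 162.

162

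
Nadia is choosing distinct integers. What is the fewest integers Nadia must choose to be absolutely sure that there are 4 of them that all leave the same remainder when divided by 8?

The 8 residue classes mod 8 are the pigeonholes.
With 24 integers one could put 3 in each residue class and have no class reach 4.
The 25th integer pushes some class to 4, so 8·3 + 1 = 25.

25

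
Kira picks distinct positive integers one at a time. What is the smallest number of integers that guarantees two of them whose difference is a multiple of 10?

11

Integers whose pairwise differences are multiples of 10 are exactly those sharing a remainder mod 10. By pigeonhole, the 10 residue classes mod 10 are the pigeonholes.
With 10 integers one could put 1 in each residue class and have no class reach 2.
The 11th integer pushes some class to 2, so 10·1 + 1 = 11.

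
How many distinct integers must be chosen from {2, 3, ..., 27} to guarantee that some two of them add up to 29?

Two chosen integers sum to 29 exactly when both halves of some pair {x, 29−x} with 2 ≤ x ≤ 29−x ≤ 27 are chosen — 13 such pairs.
Every element belongs to one of those pairs, so the worst case picks one from each: 13 integers.
The 14th integer has to be the second member of some pair, so 13 + 1 = 14.

14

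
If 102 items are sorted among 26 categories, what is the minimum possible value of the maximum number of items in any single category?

4

The 26 categories are the holes and the 102 items are the pigeons.
If every category held at most 3 items, the total would be at most 26 × 3 = 78, which is less than 102.
So some category holds at least ⌈102/26⌉ = 4 items.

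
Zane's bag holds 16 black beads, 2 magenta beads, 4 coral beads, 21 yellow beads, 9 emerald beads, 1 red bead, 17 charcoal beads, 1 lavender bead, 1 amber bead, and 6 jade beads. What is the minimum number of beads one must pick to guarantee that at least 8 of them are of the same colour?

By the pigeonhole principle, the 10 colours are the holes; the beads drawn are the pigeons.
To avoid 8 of any one colour, the worst case takes at most 7 of each colour, or every bead of a colour that has fewer than 7.
That gives 7 + 2 + 4 + 7 + 7 + 1 + 7 + 1 + 1 + 6 = 43 beads with no colour reaching 8.
The next bead forces some colour to 8, so 43 + 1 = 44.

44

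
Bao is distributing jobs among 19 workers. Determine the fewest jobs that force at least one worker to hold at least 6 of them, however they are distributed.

96

With 95 jobs one could put exactly 5 in each of the 19 workers, and no worker would reach 6.
One more job must land in a worker that already has 5, giving it 6.
So 19 × 5 + 1 = 96 jobs are required.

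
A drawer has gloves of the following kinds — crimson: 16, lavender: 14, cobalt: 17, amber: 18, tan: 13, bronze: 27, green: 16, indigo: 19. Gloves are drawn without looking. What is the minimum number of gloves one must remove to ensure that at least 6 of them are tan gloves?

In the worst case for collecting tan gloves, every non-tan glove comes out first.
There are 16 + 14 + 17 + 18 + 27 + 16 + 19 = 127 non-tan gloves altogether.
After those, each further glove must be tan, so 127 + 6 = 133 draws guarantee 6 tan gloves.

133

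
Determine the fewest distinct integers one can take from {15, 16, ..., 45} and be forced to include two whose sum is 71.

22

Group the elements by complementary pair {x, 71−x}: {26,45}, {27,44}, {28,43}, …, giving 10 two-element pairs and 11 integers whose partner 71−x falls outside [15,45].
By pigeonhole, treating each of those 21 groups as a pigeonhole, one can pick one integer per group — 21 integers — with no two summing to 71.
The 22nd integer lands in an occupied pair, forcing a sum of 71.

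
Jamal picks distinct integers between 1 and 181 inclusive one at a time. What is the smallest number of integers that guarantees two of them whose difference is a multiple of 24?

25

Integers whose pairwise differences are multiples of 24 are exactly those sharing a remainder mod 24. By pigeonhole, the 24 residue classes mod 24 are the pigeonholes.
With 24 integers one could put 1 in each residue class and have no class reach 2.
The 25th integer pushes some class to 2, so 24·1 + 1 = 25.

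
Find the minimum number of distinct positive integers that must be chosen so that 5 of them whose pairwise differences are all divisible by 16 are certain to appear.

Integers whose pairwise differences are multiples of 16 are exactly those sharing a remainder mod 16. By the pigeonhole principle, the 16 residue classes mod 16 are the pigeonholes.
With 64 integers one could put 4 in each residue class and have no class reach 5.
The 65th integer pushes some class to 5, so 16·4 + 1 = 65.

65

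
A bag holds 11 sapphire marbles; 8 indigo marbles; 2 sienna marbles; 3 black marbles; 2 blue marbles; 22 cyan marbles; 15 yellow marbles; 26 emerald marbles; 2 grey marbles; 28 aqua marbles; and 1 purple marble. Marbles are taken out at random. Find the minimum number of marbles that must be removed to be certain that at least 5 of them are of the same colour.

35

Put each drawn marble into a box by colour. The largest draw with every box below 5 takes min(count, 4) from each colour; colours with fewer than 4 contribute all they have.
Σ min(cᵢ, 4) = 4 + 4 + 2 + 3 + 2 + 4 + 4 + 4 + 2 + 4 + 1 = 34.
Draw number 34 + 1 = 35 must push one box to 5.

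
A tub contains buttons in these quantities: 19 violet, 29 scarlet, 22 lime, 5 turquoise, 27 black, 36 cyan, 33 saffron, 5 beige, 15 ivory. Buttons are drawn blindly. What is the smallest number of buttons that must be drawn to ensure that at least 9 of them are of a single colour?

Put each drawn button into a box by colour. The largest draw with every box below 9 takes min(count, 8) from each colour; colours with fewer than 8 contribute all they have.
Σ min(cᵢ, 8) = 8 + 8 + 8 + 5 + 8 + 8 + 8 + 5 + 8 = 66.
Draw number 66 + 1 = 67 must push one box to 9.

67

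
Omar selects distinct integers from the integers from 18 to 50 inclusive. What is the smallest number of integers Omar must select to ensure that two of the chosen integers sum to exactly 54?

Two chosen integers sum to 54 exactly when both halves of some pair {x, 54−x} with 18 ≤ x ≤ 54−x ≤ 36 are chosen — 9 such pairs.
The remaining 15 elements (those with no distinct partner in range) can never complete a 54-sum, so the worst case takes all of them and one from each pair: 15 + 9 = 24.
The 25th integer has to be the second member of some pair, so 24 + 1 = 25.

25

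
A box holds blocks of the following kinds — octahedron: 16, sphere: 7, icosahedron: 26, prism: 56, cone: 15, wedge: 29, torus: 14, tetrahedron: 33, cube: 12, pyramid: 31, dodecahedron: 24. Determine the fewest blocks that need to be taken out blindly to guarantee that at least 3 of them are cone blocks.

In the worst case for collecting cone blocks, every non-cone block comes out first.
There are 16 + 7 + 26 + 56 + 29 + 14 + 33 + 12 + 31 + 24 = 248 non-cone blocks altogether.
After those, each further block must be cone, so 248 + 3 = 251 draws guarantee 3 cone blocks.

251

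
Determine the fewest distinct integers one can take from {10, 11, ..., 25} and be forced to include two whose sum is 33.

10

Group the elements by complementary pair {x, 33−x}: {10,23}, {11,22}, {12,21}, …, giving 7 two-element pairs and 2 integers whose partner 33−x falls outside [10,25].
Pigeonhole: treating each of those 9 groups as a pigeonhole, one can pick one integer per group — 9 integers — with no two summing to 33.
The 10th integer lands in an occupied pair, forcing a sum of 33.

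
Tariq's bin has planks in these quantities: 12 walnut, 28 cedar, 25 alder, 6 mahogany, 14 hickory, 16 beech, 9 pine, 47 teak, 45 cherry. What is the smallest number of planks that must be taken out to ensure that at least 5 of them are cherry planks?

In the worst case for collecting cherry planks, every non-cherry plank comes out first.
There are 12 + 28 + 25 + 6 + 14 + 16 + 9 + 47 = 157 non-cherry planks altogether.
After those, each further plank must be cherry, so 157 + 5 = 162 draws guarantee 5 cherry planks.

162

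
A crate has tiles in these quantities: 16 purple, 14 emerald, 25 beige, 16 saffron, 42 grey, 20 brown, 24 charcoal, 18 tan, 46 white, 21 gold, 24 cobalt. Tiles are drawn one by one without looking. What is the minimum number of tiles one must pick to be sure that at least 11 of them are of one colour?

111

An adversary could hand out at most 10 tiles per colour: 10 + 10 + 10 + 10 + 10 + 10 + 10 + 10 + 10 + 10 + 10 = 110 tiles and still no colour has 11.
By pigeonhole, one more tile lands in a colour already at 10, so 111 draws are enough and 110 are not.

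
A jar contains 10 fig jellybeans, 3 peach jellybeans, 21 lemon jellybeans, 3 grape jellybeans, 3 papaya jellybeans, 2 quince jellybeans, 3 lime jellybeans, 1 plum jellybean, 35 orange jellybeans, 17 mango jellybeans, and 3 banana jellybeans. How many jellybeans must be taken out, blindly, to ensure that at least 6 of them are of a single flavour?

By pigeonhole, the 11 flavours are the holes; the jellybeans drawn are the pigeons.
To avoid 6 of any one flavour, the worst case takes at most 5 of each flavour, or every jellybean of a flavour that has fewer than 5.
That gives 5 + 3 + 5 + 3 + 3 + 2 + 3 + 1 + 5 + 5 + 3 = 38 jellybeans with no flavour reaching 6.
The next jellybean forces some flavour to 6, so 38 + 1 = 39.

39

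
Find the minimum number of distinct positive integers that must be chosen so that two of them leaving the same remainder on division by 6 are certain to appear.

Pigeonhole: the 6 residue classes mod 6 are the pigeonholes.
With 6 integers one could put 1 in each residue class and have no class reach 2.
The 7th integer pushes some class to 2, so 6·1 + 1 = 7.

7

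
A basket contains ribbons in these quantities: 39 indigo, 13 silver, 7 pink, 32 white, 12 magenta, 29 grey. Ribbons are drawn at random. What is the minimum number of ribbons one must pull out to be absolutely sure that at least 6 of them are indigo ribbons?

In the worst case for collecting indigo ribbons, every non-indigo ribbon comes out first.
There are 13 + 7 + 32 + 12 + 29 = 93 non-indigo ribbons altogether.
After those, each further ribbon must be indigo, so 93 + 6 = 99 draws guarantee 6 indigo ribbons.

99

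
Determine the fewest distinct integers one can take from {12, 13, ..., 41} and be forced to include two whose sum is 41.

A set avoiding the sum 41 can contain at most one of each pair {x, 41−x}, plus the 12 elements whose complement lies outside the range.
The integers 21, …, 41 (21 of them) are such a set: any two sum to at least 21+22 = 43 > 41.
Any 22nd integer completes one of the 9 pairs, so 22 choices force a sum of 41.

22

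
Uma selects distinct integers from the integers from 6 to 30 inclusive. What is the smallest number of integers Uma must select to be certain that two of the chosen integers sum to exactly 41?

16

Two chosen integers sum to 41 exactly when both halves of some pair {x, 41−x} with 11 ≤ x ≤ 41−x ≤ 30 are chosen — 10 such pairs.
The remaining 5 elements (those with no distinct partner in range) can never complete a 41-sum, so the worst case takes all of them and one from each pair: 5 + 10 = 15.
By pigeonhole, the 16th integer has to be the second member of some pair, so 15 + 1 = 16.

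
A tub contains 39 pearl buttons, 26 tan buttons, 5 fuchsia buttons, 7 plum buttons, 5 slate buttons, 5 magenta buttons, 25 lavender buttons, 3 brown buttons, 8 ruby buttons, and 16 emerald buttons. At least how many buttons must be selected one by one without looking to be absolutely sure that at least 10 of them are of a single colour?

By pigeonhole, put each drawn button into a box by colour. The largest draw with every box below 10 takes min(count, 9) from each colour; colours with fewer than 9 contribute all they have.
Σ min(cᵢ, 9) = 9 + 9 + 5 + 7 + 5 + 5 + 9 + 3 + 8 + 9 = 69.
Draw number 69 + 1 = 70 must push one box to 10.

70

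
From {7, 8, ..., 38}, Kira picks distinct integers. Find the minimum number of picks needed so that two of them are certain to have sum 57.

23

Two chosen integers sum to 57 exactly when both halves of some pair {x, 57−x} with 19 ≤ x ≤ 57−x ≤ 38 are chosen — 10 such pairs.
The remaining 12 elements (those with no distinct partner in range) can never complete a 57-sum, so the worst case takes all of them and one from each pair: 12 + 10 = 22.
By the pigeonhole principle, the 23rd integer has to be the second member of some pair, so 22 + 1 = 23.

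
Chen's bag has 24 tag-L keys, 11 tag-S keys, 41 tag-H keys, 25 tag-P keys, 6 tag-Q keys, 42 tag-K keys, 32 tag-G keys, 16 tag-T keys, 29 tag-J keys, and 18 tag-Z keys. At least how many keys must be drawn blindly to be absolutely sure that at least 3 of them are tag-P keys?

222

In the worst case for collecting tag-P keys, every non-tag-P key comes out first.
There are 24 + 11 + 41 + 6 + 42 + 32 + 16 + 29 + 18 = 219 non-tag-P keys altogether.
After those, each further key must be tag-P, so 219 + 3 = 222 draws guarantee 3 tag-P keys.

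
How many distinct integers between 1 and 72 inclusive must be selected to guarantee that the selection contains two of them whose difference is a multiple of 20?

Integers whose pairwise differences are multiples of 20 are exactly those sharing a remainder mod 20. The 20 residue classes mod 20 are the pigeonholes.
With 20 integers one could put 1 in each residue class and have no class reach 2.
The 21st integer pushes some class to 2, so 20·1 + 1 = 21.

21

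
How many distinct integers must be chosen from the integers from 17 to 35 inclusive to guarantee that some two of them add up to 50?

12

Two chosen integers sum to 50 exactly when both halves of some pair {x, 50−x} with 17 ≤ x ≤ 50−x ≤ 33 are chosen — 8 such pairs.
The remaining 3 elements (those with no distinct partner in range) can never complete a 50-sum, so the worst case takes all of them and one from each pair: 3 + 8 = 11.
The 12th integer has to be the second member of some pair, so 11 + 1 = 12.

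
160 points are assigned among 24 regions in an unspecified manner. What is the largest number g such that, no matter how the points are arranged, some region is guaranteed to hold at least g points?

The 24 regions are the holes and the 160 points are the pigeons.
If every region held at most 6 points, the total would be at most 24 × 6 = 144, which is less than 160.
So some region holds at least ⌈160/24⌉ = 7 points.

7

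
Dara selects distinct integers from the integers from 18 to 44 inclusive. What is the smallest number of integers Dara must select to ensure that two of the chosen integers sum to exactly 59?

Group the elements by complementary pair {x, 59−x}: {18,41}, {19,40}, {20,39}, …, giving 12 two-element pairs and 3 integers whose partner 59−x falls outside [18,44].
Treating each of those 15 groups as a pigeonhole, one can pick one integer per group — 15 integers — with no two summing to 59.
The 16th integer lands in an occupied pair, forcing a sum of 59.

16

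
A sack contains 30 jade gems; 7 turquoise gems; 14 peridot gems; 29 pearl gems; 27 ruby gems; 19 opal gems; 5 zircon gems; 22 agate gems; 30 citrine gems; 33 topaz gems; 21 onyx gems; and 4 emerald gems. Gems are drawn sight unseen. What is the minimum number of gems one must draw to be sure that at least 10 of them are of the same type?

An adversary could hand out at most 9 gems per type (turquoise, zircon, emerald run out sooner): 9 + 7 + 9 + 9 + 9 + 9 + 5 + 9 + 9 + 9 + 9 + 4 = 97 gems and still no type has 10.
One more gem lands in a type already at 9, so 98 draws are enough and 97 are not.

98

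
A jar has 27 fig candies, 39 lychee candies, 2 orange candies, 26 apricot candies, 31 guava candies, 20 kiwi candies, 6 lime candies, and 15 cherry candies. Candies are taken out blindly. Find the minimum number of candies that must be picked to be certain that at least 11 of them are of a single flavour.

By the pigeonhole principle, put each drawn candy into a box by flavour. The largest draw with every box below 11 takes min(count, 10) from each flavour; flavours with fewer than 10 contribute all they have.
Σ min(cᵢ, 10) = 10 + 10 + 2 + 10 + 10 + 10 + 6 + 10 = 68.
Draw number 68 + 1 = 69 must push one box to 11.

69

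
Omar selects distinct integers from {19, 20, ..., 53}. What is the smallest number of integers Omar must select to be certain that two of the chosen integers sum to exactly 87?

Two chosen integers sum to 87 exactly when both halves of some pair {x, 87−x} with 34 ≤ x ≤ 87−x ≤ 53 are chosen — 10 such pairs.
The remaining 15 elements (those with no distinct partner in range) can never complete a 87-sum, so the worst case takes all of them and one from each pair: 15 + 10 = 25.
The 26th integer has to be the second member of some pair, so 25 + 1 = 26.

26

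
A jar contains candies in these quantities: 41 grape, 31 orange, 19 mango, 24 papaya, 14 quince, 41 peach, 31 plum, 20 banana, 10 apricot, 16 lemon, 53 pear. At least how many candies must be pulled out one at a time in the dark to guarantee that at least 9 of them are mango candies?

In the worst case for collecting mango candies, every non-mango candy comes out first.
There are 41 + 31 + 24 + 14 + 41 + 31 + 20 + 10 + 16 + 53 = 281 non-mango candies altogether.
After those, each further candy must be mango, so 281 + 9 = 290 draws guarantee 9 mango candies.

290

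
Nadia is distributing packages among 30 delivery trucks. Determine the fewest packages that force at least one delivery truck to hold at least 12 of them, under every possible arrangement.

331

With 330 packages one could put exactly 11 in each of the 30 delivery trucks, and no delivery truck would reach 12.
Pigeonhole: one more package must land in a delivery truck that already has 11, giving it 12.
So 30 × 11 + 1 = 331 packages are required.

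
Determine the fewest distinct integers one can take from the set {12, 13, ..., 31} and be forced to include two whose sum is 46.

13

Group the elements by complementary pair {x, 46−x}: {15,31}, {16,30}, {17,29}, …, giving 8 two-element pairs, the single value 23 (it cannot pair with itself since the integers are distinct), and 3 integers whose partner 46−x falls outside [12,31].
Pigeonhole: treating each of those 12 groups as a pigeonhole, one can pick one integer per group — 12 integers — with no two summing to 46.
The 13th integer lands in an occupied pair, forcing a sum of 46.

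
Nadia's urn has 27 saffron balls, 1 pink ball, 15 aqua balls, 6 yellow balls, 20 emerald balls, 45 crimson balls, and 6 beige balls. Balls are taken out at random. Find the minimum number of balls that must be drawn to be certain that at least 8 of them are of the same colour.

42

Put each drawn ball into a box by colour. The largest draw with every box below 8 takes min(count, 7) from each colour; colours with fewer than 7 contribute all they have.
Σ min(cᵢ, 7) = 7 + 1 + 7 + 6 + 7 + 7 + 6 = 41.
Draw number 41 + 1 = 42 must push one box to 8.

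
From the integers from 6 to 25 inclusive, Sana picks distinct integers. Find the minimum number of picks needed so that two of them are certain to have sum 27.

Group the elements by complementary pair {x, 27−x}: {6,21}, {7,20}, {8,19}, …, giving 8 two-element pairs and 4 integers whose partner 27−x falls outside [6,25].
By the pigeonhole principle, treating each of those 12 groups as a pigeonhole, one can pick one integer per group — 12 integers — with no two summing to 27.
The 13th integer lands in an occupied pair, forcing a sum of 27.

13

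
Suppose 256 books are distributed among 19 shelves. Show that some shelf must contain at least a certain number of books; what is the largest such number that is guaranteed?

14

The 19 shelves are the holes and the 256 books are the pigeons.
If every shelf held at most 13 books, the total would be at most 19 × 13 = 247, which is less than 256.
So some shelf holds at least ⌈256/19⌉ = 14 books.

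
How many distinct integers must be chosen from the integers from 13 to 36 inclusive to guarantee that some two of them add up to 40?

A set avoiding the sum 40 can contain at most one of each pair {x, 40−x}, plus the 10 elements whose complement lies outside the range or equal to its own complement.
The integers 20, …, 36 (17 of them) are such a set: any two sum to at least 20+21 = 41 > 40.
Pigeonhole: any 18th integer completes one of the 7 pairs, so 18 choices force a sum of 40.

18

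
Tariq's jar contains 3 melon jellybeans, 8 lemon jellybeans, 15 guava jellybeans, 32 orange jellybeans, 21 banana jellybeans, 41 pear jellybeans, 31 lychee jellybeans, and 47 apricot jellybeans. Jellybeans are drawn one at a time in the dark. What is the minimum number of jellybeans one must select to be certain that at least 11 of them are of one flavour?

72

An adversary could hand out at most 10 jellybeans per flavour (melon, lemon run out sooner): 3 + 8 + 10 + 10 + 10 + 10 + 10 + 10 = 71 jellybeans and still no flavour has 11.
By pigeonhole, one more jellybean lands in a flavour already at 10, so 72 draws are enough and 71 are not.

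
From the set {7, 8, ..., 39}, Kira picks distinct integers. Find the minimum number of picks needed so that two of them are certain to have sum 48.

Two chosen integers sum to 48 exactly when both halves of some pair {x, 48−x} with 9 ≤ x ≤ 48−x ≤ 39 are chosen — 15 such pairs.
The remaining 3 elements (those with no distinct partner in range) can never complete a 48-sum, so the worst case takes all of them and one from each pair: 3 + 15 = 18.
By the pigeonhole principle, the 19th integer has to be the second member of some pair, so 18 + 1 = 19.

19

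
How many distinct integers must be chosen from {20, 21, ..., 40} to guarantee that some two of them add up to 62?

13

Group the elements by complementary pair {x, 62−x}: {22,40}, {23,39}, {24,38}, …, giving 9 two-element pairs, the single value 31 (it cannot pair with itself since the integers are distinct), and 2 integers whose partner 62−x falls outside [20,40].
Treating each of those 12 groups as a pigeonhole, one can pick one integer per group — 12 integers — with no two summing to 62.
The 13th integer lands in an occupied pair, forcing a sum of 62.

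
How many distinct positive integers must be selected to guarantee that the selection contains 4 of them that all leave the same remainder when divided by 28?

85

Pigeonhole: the 28 residue classes mod 28 are the pigeonholes.
With 84 integers one could put 3 in each residue class and have no class reach 4.
The 85th integer pushes some class to 4, so 28·3 + 1 = 85.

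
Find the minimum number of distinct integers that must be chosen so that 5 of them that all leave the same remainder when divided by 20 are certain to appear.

81

The 20 residue classes mod 20 are the pigeonholes.
With 80 integers one could put 4 in each residue class and have no class reach 5.
The 81st integer pushes some class to 5, so 20·4 + 1 = 81.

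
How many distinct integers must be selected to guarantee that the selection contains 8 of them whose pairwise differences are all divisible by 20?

141

Integers whose pairwise differences are multiples of 20 are exactly those sharing a remainder mod 20. By pigeonhole, the 20 residue classes mod 20 are the pigeonholes.
With 140 integers one could put 7 in each residue class and have no class reach 8.
The 141st integer pushes some class to 8, so 20·7 + 1 = 141.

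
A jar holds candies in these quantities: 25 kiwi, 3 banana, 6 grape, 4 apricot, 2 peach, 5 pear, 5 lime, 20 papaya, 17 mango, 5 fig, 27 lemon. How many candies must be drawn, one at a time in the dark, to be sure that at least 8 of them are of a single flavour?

59

Pigeonhole: put each drawn candy into a box by flavour. The largest draw with every box below 8 takes min(count, 7) from each flavour; flavours with fewer than 7 contribute all they have.
Σ min(cᵢ, 7) = 7 + 3 + 6 + 4 + 2 + 5 + 5 + 7 + 7 + 5 + 7 = 58.
Draw number 58 + 1 = 59 must push one box to 8.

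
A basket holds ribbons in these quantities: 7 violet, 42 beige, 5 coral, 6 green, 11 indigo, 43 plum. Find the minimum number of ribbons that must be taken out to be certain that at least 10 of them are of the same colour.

46

An adversary could hand out at most 9 ribbons per colour (violet, coral, green run out sooner): 7 + 9 + 5 + 6 + 9 + 9 = 45 ribbons and still no colour has 10.
One more ribbon lands in a colour already at 9, so 46 draws are enough and 45 are not.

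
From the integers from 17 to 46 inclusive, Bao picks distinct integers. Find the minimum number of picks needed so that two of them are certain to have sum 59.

18

Group the elements by complementary pair {x, 59−x}: {17,42}, {18,41}, {19,40}, …, giving 13 two-element pairs and 4 integers whose partner 59−x falls outside [17,46].
Treating each of those 17 groups as a pigeonhole, one can pick one integer per group — 17 integers — with no two summing to 59.
The 18th integer lands in an occupied pair, forcing a sum of 59.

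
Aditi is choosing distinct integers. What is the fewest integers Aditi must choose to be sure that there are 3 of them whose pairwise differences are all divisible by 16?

Integers whose pairwise differences are multiples of 16 are exactly those sharing a remainder mod 16. By pigeonhole, the 16 residue classes mod 16 are the pigeonholes.
With 32 integers one could put 2 in each residue class and have no class reach 3.
The 33rd integer pushes some class to 3, so 16·2 + 1 = 33.

33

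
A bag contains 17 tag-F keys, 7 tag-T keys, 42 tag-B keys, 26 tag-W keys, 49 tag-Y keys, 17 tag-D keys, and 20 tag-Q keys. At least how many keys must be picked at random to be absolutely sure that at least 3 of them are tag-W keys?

In the worst case for collecting tag-W keys, every non-tag-W key comes out first.
There are 17 + 7 + 42 + 49 + 17 + 20 = 152 non-tag-W keys altogether.
After those, each further key must be tag-W, so 152 + 3 = 155 draws guarantee 3 tag-W keys.

155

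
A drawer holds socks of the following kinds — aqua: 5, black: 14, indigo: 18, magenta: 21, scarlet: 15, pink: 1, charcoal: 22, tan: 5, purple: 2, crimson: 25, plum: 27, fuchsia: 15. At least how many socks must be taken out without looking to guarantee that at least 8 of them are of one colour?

70

The 12 colours are the holes; the socks drawn are the pigeons.
To avoid 8 of any one colour, the worst case takes at most 7 of each colour, or every sock of a colour that has fewer than 7.
That gives 5 + 7 + 7 + 7 + 7 + 1 + 7 + 5 + 2 + 7 + 7 + 7 = 69 socks with no colour reaching 8.
The next sock forces some colour to 8, so 69 + 1 = 70.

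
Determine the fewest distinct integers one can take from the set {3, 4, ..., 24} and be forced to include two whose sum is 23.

14

Two chosen integers sum to 23 exactly when both halves of some pair {x, 23−x} with 3 ≤ x ≤ 23−x ≤ 20 are chosen — 9 such pairs.
The remaining 4 elements (those with no distinct partner in range) can never complete a 23-sum, so the worst case takes all of them and one from each pair: 4 + 9 = 13.
By pigeonhole, the 14th integer has to be the second member of some pair, so 13 + 1 = 14.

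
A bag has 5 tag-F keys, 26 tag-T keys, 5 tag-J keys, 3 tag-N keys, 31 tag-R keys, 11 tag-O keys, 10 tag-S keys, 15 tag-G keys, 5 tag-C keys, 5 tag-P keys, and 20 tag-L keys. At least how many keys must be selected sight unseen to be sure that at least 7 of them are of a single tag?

An adversary could hand out at most 6 keys per tag (5 tags run out sooner): 5 + 6 + 5 + 3 + 6 + 6 + 6 + 6 + 5 + 5 + 6 = 59 keys and still no tag has 7.
By pigeonhole, one more key lands in a tag already at 6, so 60 draws are enough and 59 are not.

60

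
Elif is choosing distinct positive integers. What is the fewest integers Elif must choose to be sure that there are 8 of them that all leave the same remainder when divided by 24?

By the pigeonhole principle, the 24 residue classes mod 24 are the pigeonholes.
With 168 integers one could put 7 in each residue class and have no class reach 8.
The 169th integer pushes some class to 8, so 24·7 + 1 = 169.

169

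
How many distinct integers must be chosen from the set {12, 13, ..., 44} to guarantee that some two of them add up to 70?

25

Two chosen integers sum to 70 exactly when both halves of some pair {x, 70−x} with 26 ≤ x ≤ 70−x ≤ 44 are chosen — 9 such pairs.
The remaining 15 elements (those with no distinct partner in range) can never complete a 70-sum, so the worst case takes all of them and one from each pair: 15 + 9 = 24.
The 25th integer has to be the second member of some pair, so 24 + 1 = 25.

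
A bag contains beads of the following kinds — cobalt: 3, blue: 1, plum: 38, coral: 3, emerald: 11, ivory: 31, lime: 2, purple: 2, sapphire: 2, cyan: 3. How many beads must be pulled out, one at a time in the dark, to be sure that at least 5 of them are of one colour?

29

An adversary could hand out at most 4 beads per colour (7 colours run out sooner): 3 + 1 + 4 + 3 + 4 + 4 + 2 + 2 + 2 + 3 = 28 beads and still no colour has 5.
One more bead lands in a colour already at 4, so 29 draws are enough and 28 are not.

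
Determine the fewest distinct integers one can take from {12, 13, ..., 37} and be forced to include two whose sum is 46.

16

A set avoiding the sum 46 can contain at most one of each pair {x, 46−x}, plus the 4 elements whose complement lies outside the range or equal to its own complement.
The integers 23, …, 37 (15 of them) are such a set: any two sum to at least 23+24 = 47 > 46.
Any 16th integer completes one of the 11 pairs, so 16 choices force a sum of 46.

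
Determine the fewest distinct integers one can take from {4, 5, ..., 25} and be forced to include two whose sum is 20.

17

A set avoiding the sum 20 can contain at most one of each pair {x, 20−x}, plus the 10 elements whose complement lies outside the range or equal to its own complement.
The integers 10, …, 25 (16 of them) are such a set: any two sum to at least 10+11 = 21 > 20.
Any 17th integer completes one of the 6 pairs, so 17 choices force a sum of 20.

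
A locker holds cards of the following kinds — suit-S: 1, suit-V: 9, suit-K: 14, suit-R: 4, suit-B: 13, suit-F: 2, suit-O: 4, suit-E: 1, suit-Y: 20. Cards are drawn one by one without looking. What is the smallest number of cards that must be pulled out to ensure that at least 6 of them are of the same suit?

33

By pigeonhole, put each drawn card into a box by suit. The largest draw with every box below 6 takes min(count, 5) from each suit; suits with fewer than 5 contribute all they have.
Σ min(cᵢ, 5) = 1 + 5 + 5 + 4 + 5 + 2 + 4 + 1 + 5 = 32.
Draw number 32 + 1 = 33 must push one box to 6.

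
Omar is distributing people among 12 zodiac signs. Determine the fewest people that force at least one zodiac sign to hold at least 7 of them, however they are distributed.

73

With 72 people one could put exactly 6 in each of the 12 zodiac signs, and no zodiac sign would reach 7.
By the pigeonhole principle, one more person must land in a zodiac sign that already has 6, giving it 7.
So 12 × 6 + 1 = 73 people are required.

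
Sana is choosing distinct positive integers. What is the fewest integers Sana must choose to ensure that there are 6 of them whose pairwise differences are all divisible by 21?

Integers whose pairwise differences are multiples of 21 are exactly those sharing a remainder mod 21. Pigeonhole: the 21 residue classes mod 21 are the pigeonholes.
With 105 integers one could put 5 in each residue class and have no class reach 6.
The 106th integer pushes some class to 6, so 21·5 + 1 = 106.

106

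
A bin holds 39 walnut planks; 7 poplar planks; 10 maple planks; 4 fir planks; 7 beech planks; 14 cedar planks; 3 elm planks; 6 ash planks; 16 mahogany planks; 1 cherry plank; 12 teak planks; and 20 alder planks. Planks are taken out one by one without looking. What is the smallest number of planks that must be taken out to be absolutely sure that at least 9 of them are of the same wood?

77

An adversary could hand out at most 8 planks per wood (6 woods run out sooner): 8 + 7 + 8 + 4 + 7 + 8 + 3 + 6 + 8 + 1 + 8 + 8 = 76 planks and still no wood has 9.
By pigeonhole, one more plank lands in a wood already at 8, so 77 draws are enough and 76 are not.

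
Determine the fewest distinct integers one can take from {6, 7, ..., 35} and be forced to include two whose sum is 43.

17

Group the elements by complementary pair {x, 43−x}: {8,35}, {9,34}, {10,33}, …, giving 14 two-element pairs and 2 integers whose partner 43−x falls outside [6,35].
By pigeonhole, treating each of those 16 groups as a pigeonhole, one can pick one integer per group — 16 integers — with no two summing to 43.
The 17th integer lands in an occupied pair, forcing a sum of 43.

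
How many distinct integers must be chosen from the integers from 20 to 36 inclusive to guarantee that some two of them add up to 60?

Group the elements by complementary pair {x, 60−x}: {24,36}, {25,35}, {26,34}, …, giving 6 two-element pairs, the single value 30 (it cannot pair with itself since the integers are distinct), and 4 integers whose partner 60−x falls outside [20,36].
By the pigeonhole principle, treating each of those 11 groups as a pigeonhole, one can pick one integer per group — 11 integers — with no two summing to 60.
The 12th integer lands in an occupied pair, forcing a sum of 60.

12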